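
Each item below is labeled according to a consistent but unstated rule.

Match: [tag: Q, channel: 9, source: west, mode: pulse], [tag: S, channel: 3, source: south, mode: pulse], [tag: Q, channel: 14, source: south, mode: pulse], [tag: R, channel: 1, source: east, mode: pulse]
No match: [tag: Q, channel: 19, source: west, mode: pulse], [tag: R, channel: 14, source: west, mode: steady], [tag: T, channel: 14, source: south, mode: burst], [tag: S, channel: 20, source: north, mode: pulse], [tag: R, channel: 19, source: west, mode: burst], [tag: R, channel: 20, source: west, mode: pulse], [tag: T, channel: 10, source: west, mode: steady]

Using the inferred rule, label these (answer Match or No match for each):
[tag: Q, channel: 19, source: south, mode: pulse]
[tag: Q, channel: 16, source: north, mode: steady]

No match, No match

The common property of the 'Match' items is: mode is pulse AND channel ≤ 14. No 'No match' item has it.
[tag: Q, channel: 19, source: south, mode: pulse]: mode is pulse, channel = 19 — lacks this property, so No match. [tag: Q, channel: 16, source: north, mode: steady]: mode is steady, channel = 16 — lacks this property, so No match.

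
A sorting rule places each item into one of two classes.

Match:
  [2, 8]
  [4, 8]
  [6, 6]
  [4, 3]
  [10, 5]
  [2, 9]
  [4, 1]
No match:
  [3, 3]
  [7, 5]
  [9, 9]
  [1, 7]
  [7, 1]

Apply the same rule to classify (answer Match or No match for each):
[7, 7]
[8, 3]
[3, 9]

No match, Match, No match

'Match' ⟺ first is even.
[7, 7]: first 7 — does not satisfy this, so No match. [8, 3]: first 8 — checks out, so Match. [3, 9]: first 3 — does not satisfy this, so No match.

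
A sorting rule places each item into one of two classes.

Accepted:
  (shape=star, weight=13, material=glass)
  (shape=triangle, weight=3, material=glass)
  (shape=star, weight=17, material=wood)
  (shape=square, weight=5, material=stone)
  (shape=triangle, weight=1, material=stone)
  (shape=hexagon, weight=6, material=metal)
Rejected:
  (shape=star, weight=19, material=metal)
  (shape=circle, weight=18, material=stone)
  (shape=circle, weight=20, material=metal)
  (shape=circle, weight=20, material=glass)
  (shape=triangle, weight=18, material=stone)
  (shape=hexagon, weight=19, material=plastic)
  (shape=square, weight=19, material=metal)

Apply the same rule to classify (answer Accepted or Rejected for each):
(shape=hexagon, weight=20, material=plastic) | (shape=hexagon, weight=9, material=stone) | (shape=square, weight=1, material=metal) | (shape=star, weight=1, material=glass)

Rejected, Accepted, Accepted, Accepted

The distinguishing property — weight ≤ 17 — holds for all the 'Accepted' cases and none of the 'Rejected' cases.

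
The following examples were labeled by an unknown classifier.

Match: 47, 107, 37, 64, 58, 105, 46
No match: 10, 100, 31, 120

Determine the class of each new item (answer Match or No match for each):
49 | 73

The pattern is that an item is 'Match' exactly when: digit sum ≥ 5.

Match, Match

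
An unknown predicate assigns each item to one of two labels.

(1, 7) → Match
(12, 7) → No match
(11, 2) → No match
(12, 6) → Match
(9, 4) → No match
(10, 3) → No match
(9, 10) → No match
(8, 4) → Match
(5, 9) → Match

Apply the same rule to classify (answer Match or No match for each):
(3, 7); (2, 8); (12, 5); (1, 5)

Match, Match, No match, Match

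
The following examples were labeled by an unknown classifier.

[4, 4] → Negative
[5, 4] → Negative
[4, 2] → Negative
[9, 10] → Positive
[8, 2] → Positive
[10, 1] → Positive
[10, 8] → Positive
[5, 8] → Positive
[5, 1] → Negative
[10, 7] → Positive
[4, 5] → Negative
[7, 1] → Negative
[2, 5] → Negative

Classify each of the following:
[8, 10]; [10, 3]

Positive, Positive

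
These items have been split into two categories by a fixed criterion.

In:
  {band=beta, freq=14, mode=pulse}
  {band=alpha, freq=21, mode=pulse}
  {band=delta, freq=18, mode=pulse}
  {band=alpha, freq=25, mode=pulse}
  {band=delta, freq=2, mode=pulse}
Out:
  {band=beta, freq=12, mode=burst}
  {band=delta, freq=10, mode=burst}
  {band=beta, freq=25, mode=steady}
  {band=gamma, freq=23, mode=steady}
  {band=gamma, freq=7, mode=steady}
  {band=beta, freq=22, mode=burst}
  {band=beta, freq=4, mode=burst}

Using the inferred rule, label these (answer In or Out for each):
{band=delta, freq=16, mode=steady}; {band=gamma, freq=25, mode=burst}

Every 'In' example satisfies: mode is pulse. None of the 'Out' examples do.

Out, Out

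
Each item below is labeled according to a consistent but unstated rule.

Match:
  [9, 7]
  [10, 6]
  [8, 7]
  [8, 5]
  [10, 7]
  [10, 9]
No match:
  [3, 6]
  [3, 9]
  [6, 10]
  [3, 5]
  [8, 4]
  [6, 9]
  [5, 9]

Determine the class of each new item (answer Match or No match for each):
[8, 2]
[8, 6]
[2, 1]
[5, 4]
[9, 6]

The rule appears to be: first > second AND sum ≥ 13.
[8, 2]: 8 > 2, 8+2 = 10 — fails this test, so No match.
[8, 6]: 8 > 6, 8+6 = 14 — has this property, so Match.
[2, 1]: 2 > 1, 2+1 = 3 — fails this test, so No match.
[5, 4]: 5 > 4, 5+4 = 9 — fails this test, so No match.
[9, 6]: 9 > 6, 9+6 = 15 — has this property, so Match.

No match, Match, No match, No match, Match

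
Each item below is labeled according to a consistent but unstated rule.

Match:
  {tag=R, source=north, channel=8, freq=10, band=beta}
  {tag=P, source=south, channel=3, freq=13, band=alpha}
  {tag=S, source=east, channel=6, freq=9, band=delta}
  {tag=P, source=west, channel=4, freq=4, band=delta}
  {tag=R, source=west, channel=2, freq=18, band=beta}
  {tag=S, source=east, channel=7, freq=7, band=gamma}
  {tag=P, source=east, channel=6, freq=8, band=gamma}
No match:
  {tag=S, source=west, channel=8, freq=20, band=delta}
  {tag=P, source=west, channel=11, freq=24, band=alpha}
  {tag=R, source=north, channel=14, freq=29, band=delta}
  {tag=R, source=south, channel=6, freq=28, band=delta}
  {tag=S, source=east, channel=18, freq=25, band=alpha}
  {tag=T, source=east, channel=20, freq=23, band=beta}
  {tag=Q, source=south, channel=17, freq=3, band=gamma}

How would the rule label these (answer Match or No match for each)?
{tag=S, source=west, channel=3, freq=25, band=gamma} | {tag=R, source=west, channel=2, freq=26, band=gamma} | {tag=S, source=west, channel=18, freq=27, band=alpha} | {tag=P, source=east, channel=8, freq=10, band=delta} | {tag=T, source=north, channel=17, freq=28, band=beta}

No match, No match, No match, Match, No match

Rule: freq ≥ 4 AND freq ≤ 18. This holds for each 'Match' example and fails for each 'No match' one.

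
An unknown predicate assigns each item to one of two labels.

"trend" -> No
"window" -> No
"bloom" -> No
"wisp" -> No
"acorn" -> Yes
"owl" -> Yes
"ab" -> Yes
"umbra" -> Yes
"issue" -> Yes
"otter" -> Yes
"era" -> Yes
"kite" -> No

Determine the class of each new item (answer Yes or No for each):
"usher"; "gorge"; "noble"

Yes, No, No

The common property of the 'Yes' items is: starts with a vowel. No 'No' item has it.
"usher" — starts with 'u', hence Yes. "gorge" — starts with 'g', hence No. "noble" — starts with 'n', hence No.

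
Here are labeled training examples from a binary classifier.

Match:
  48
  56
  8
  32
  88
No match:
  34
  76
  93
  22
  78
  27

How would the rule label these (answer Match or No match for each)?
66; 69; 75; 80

The common property of the 'Match' items is: multiple of 8. No 'No match' item has it.
66 — 66 = 8·8 + 2, hence No match. 69 — 69 = 8·8 + 5, hence No match. 75 — 75 = 8·9 + 3, hence No match. 80 — 80 = 8·10, hence Match.

No match, No match, No match, Match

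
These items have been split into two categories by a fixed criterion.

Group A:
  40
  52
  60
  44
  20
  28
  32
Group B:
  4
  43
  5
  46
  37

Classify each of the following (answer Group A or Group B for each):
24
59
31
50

Group A, Group B, Group B, Group B

All 'Group A' examples share one property — multiple of 4 AND at least 5 — and every 'Group B' example lacks it.
24: Group A (24 = 4·6, 24 ≥ 5). 59: Group B (59 = 4·14 + 3, 59 ≥ 5). 31: Group B (31 = 4·7 + 3, 31 ≥ 5). 50: Group B (50 = 4·12 + 2, 50 ≥ 5).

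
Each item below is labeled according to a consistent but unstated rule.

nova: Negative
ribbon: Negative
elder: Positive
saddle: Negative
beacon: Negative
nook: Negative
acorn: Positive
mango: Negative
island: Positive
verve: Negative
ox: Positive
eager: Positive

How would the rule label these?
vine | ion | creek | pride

'Positive' ⟺ starts with a vowel.
vine: Negative (starts with 'v'). ion: Positive (starts with 'i'). creek: Negative (starts with 'c'). pride: Negative (starts with 'p').

Negative, Positive, Negative, Negative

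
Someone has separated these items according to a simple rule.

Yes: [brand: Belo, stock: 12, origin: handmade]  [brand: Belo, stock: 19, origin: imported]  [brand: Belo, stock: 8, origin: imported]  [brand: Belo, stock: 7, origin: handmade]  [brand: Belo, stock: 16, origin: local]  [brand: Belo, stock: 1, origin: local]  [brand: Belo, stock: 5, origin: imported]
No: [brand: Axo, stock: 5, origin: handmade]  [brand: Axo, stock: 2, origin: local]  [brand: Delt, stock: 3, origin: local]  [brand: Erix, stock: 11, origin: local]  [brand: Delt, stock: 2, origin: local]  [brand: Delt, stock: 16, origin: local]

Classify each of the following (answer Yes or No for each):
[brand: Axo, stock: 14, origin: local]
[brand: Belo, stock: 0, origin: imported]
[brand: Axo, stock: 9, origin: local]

No, Yes, No

The simplest hypothesis consistent with all the labels is: brand is Belo.
[brand: Axo, stock: 14, origin: local] → brand is Axo → No. [brand: Belo, stock: 0, origin: imported] → brand is Belo → Yes. [brand: Axo, stock: 9, origin: local] → brand is Axo → No.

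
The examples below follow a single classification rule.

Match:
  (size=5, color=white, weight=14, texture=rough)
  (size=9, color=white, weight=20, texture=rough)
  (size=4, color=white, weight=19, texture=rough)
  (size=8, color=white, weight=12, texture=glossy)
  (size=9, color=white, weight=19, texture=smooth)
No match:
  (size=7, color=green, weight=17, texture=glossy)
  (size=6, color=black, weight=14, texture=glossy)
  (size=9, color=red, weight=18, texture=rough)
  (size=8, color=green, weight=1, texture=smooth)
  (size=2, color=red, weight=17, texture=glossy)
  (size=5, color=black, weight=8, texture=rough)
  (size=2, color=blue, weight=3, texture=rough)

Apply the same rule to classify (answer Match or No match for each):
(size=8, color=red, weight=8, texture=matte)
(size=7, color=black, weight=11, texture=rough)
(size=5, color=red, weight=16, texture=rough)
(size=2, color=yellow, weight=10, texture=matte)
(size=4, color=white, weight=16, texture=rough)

The distinguishing property — color is white — holds for all the 'Match' cases and none of the 'No match' cases.
No match: (size=8, color=red, weight=8, texture=matte), since color is red.
No match: (size=7, color=black, weight=11, texture=rough), since color is black.
No match: (size=5, color=red, weight=16, texture=rough), since color is red.
No match: (size=2, color=yellow, weight=10, texture=matte), since color is yellow.
Match: (size=4, color=white, weight=16, texture=rough), since color is white.

No match, No match, No match, No match, Match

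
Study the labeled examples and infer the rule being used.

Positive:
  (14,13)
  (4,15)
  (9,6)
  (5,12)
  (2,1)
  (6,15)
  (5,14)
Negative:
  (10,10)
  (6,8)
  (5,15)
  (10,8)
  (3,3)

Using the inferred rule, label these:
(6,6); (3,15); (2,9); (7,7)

Comparing the two groups points to one rule — sum is odd.
(6,6) → 6+6 = 12 → Negative. (3,15) → 3+15 = 18 → Negative. (2,9) → 2+9 = 11 → Positive. (7,7) → 7+7 = 14 → Negative.

Negative, Negative, Positive, Negative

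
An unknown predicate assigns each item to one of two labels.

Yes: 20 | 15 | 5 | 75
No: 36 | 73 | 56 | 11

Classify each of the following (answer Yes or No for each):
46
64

One predicate separates the groups cleanly: multiple of 5.
46: 46 = 5·9 + 1 — doesn't match, so No.
64: 64 = 5·12 + 4 — doesn't match, so No.

No, No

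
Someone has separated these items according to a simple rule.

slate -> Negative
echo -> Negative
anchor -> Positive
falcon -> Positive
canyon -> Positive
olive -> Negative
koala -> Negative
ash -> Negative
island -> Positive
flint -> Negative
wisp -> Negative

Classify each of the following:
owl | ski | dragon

Negative, Negative, Positive

The common property of the 'Positive' items is: length 6. No 'Negative' item has it.
owl: Negative (length 3). ski: Negative (length 3). dragon: Positive (length 6).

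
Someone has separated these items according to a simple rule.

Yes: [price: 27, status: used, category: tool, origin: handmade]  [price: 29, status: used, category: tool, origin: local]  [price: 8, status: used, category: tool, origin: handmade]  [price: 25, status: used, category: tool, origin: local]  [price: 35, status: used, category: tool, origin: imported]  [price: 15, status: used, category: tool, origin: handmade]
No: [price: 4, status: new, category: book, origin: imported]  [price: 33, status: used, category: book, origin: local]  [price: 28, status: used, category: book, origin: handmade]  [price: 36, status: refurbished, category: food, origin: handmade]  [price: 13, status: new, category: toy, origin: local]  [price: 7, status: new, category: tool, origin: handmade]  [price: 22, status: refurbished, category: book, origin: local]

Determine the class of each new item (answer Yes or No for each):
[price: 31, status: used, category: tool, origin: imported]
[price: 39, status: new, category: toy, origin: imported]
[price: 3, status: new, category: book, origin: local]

Yes, No, No

The distinguishing property — category is tool AND status is used — holds for all the 'Yes' cases and none of the 'No' cases.
[price: 31, status: used, category: tool, origin: imported]: category is tool, status is used, satisfies this → Yes. [price: 39, status: new, category: toy, origin: imported]: category is toy, status is new, fails this test → No. [price: 3, status: new, category: book, origin: local]: category is book, status is new, fails this test → No.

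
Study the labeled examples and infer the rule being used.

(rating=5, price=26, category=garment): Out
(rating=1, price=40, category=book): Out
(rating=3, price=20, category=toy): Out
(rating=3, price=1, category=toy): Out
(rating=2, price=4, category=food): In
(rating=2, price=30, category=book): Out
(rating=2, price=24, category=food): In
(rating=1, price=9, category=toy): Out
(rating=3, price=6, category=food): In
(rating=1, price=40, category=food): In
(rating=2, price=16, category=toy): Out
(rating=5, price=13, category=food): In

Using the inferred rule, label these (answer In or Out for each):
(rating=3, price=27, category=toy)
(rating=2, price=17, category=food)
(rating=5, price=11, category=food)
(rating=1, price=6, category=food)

One predicate separates the groups cleanly: category is food.
(rating=3, price=27, category=toy): Out (category is toy).
(rating=2, price=17, category=food): In (category is food).
(rating=5, price=11, category=food): In (category is food).
(rating=1, price=6, category=food): In (category is food).

Out, In, In, In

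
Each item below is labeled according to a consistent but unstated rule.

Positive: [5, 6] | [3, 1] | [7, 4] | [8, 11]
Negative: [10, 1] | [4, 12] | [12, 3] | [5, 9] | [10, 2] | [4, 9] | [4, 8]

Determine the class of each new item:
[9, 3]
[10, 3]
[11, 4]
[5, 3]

Negative, Negative, Negative, Positive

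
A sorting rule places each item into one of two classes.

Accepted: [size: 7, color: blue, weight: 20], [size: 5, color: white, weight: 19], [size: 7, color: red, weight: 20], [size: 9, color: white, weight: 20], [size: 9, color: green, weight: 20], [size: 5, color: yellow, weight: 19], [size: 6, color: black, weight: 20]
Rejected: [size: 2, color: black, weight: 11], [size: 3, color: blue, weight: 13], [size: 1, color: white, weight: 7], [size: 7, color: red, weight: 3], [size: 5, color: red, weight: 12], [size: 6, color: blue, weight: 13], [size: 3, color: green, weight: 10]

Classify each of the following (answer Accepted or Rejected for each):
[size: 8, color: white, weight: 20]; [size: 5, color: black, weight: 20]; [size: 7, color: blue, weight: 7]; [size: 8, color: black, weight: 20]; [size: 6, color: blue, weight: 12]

The rule appears to be: weight ≥ 19.
[size: 8, color: white, weight: 20]: weight = 20, matches → Accepted.
[size: 5, color: black, weight: 20]: weight = 20, matches → Accepted.
[size: 7, color: blue, weight: 7]: weight = 7, fails the rule → Rejected.
[size: 8, color: black, weight: 20]: weight = 20, matches → Accepted.
[size: 6, color: blue, weight: 12]: weight = 12, fails the rule → Rejected.

Accepted, Accepted, Rejected, Accepted, Rejected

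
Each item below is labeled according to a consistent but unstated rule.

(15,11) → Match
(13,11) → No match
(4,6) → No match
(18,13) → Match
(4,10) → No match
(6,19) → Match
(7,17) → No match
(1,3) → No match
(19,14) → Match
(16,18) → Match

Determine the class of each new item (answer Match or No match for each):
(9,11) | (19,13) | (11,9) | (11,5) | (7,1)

The common property of the 'Match' items is: sum ≥ 25. No 'No match' item has it.
(9,11) — 9+11 = 20, hence No match.
(19,13) — 19+13 = 32, hence Match.
(11,9) — 11+9 = 20, hence No match.
(11,5) — 11+5 = 16, hence No match.
(7,1) — 7+1 = 8, hence No match.

No match, Match, No match, No match, No match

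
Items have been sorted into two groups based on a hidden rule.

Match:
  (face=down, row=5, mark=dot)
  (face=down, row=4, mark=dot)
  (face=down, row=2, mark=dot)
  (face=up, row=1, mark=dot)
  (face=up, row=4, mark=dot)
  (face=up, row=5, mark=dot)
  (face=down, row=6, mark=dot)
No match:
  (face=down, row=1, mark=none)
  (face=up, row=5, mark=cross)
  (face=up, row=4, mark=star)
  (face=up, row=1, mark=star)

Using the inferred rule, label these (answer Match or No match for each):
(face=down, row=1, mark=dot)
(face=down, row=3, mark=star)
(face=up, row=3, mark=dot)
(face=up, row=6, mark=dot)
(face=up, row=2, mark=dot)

Match, No match, Match, Match, Match

The common property of the 'Match' items is: mark is dot. No 'No match' item has it.
(face=down, row=1, mark=dot): mark is dot — has this property, so Match. (face=down, row=3, mark=star): mark is star — doesn't qualify, so No match. (face=up, row=3, mark=dot): mark is dot — has this property, so Match. (face=up, row=6, mark=dot): mark is dot — has this property, so Match. (face=up, row=2, mark=dot): mark is dot — has this property, so Match.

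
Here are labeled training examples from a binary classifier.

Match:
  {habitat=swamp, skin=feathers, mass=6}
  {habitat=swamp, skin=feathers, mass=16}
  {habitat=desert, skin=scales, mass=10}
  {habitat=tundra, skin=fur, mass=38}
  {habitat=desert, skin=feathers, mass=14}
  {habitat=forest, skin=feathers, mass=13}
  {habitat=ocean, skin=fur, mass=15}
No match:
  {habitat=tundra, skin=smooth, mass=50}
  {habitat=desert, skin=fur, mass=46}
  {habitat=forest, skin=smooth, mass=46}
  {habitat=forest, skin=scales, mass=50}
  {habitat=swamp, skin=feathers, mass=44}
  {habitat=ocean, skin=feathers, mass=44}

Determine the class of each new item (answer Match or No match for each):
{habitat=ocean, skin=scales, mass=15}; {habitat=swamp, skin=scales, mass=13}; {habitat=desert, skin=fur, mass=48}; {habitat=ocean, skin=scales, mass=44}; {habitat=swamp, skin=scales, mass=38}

Match, Match, No match, No match, Match

All 'Match' examples share one property — mass ≤ 38 — and every 'No match' example lacks it.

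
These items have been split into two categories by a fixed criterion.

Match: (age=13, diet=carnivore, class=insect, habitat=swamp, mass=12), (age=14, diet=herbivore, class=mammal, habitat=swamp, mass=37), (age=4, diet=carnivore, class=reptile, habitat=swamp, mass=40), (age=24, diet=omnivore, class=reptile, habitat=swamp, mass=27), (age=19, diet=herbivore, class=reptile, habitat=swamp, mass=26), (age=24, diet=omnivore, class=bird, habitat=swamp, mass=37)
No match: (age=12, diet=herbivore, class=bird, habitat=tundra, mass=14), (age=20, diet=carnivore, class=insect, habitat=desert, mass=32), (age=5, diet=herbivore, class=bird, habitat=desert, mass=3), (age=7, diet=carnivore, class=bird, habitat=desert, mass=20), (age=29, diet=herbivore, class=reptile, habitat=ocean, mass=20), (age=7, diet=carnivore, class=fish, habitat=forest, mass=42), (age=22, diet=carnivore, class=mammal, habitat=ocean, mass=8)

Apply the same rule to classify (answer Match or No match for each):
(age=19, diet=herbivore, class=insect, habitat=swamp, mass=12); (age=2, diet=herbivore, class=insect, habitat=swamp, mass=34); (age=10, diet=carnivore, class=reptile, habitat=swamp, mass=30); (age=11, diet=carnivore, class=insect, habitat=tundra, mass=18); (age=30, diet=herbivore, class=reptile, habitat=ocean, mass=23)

Match, Match, Match, No match, No match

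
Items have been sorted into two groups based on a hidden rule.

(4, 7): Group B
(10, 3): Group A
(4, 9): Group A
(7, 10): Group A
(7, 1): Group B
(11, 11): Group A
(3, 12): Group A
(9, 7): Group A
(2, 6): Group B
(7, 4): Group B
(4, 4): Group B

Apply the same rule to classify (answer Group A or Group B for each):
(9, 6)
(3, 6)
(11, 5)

Group A, Group B, Group A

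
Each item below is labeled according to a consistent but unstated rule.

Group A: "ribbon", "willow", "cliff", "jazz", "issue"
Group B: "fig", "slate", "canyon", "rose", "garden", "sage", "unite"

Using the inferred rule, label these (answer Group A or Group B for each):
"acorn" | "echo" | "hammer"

Checking candidate rules against both groups, what survives is: has a double letter.
"acorn" — no doubled letter, hence Group B.
"echo" — no doubled letter, hence Group B.
"hammer" — 'mm' doubled, hence Group A.

Group B, Group B, Group A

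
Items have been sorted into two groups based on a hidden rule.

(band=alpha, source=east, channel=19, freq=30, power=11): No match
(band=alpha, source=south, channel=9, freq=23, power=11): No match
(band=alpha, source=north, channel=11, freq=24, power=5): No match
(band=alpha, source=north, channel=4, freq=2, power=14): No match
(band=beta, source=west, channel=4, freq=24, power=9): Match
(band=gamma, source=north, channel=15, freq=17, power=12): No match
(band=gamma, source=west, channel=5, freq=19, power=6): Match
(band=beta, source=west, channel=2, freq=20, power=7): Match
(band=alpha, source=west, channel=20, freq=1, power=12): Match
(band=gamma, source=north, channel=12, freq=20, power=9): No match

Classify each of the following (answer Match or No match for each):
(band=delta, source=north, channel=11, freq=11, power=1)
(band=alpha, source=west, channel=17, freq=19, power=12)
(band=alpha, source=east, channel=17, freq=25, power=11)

No match, Match, No match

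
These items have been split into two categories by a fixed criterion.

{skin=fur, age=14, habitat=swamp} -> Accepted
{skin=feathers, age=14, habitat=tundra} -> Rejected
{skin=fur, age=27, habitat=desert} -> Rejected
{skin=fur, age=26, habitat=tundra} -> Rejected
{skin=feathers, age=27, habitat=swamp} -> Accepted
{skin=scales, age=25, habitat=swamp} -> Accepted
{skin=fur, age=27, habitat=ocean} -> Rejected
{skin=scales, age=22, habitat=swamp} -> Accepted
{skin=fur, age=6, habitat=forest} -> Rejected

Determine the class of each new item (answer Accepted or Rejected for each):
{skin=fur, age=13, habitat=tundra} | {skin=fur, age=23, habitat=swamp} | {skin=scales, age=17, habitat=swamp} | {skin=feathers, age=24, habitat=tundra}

Rejected, Accepted, Accepted, Rejected

The common property of the 'Accepted' items is: habitat is swamp. No 'Rejected' item has it.
Rejected: {skin=fur, age=13, habitat=tundra}, since habitat is tundra. Accepted: {skin=fur, age=23, habitat=swamp}, since habitat is swamp. Accepted: {skin=scales, age=17, habitat=swamp}, since habitat is swamp. Rejected: {skin=feathers, age=24, habitat=tundra}, since habitat is tundra.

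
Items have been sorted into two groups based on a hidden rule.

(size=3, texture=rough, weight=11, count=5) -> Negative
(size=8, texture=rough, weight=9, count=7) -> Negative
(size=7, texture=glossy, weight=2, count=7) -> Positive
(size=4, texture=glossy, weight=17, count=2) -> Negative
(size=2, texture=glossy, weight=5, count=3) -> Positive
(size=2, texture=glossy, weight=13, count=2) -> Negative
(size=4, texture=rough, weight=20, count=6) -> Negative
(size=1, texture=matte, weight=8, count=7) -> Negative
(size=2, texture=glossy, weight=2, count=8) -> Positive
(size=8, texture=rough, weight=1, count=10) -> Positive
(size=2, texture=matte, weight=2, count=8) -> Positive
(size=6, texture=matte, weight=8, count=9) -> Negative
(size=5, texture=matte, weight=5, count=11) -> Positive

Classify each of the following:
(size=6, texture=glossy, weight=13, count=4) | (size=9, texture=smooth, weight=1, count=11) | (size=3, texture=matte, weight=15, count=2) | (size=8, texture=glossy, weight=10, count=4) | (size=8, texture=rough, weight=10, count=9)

'Positive' ⟺ weight ≤ 5.

Negative, Positive, Negative, Negative, Negative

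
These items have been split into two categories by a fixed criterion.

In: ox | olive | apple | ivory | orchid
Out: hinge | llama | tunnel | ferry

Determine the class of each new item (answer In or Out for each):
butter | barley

Out, Out

The pattern is that an item is 'In' exactly when: starts with a vowel.
butter: starts with 'b', does not fit → Out.
barley: starts with 'b', does not fit → Out.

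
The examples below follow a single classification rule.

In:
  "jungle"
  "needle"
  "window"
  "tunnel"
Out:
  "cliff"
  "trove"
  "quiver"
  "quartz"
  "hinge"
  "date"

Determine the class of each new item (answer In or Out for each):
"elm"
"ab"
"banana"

All 'In' examples share one property — even length AND contains 'n' — and every 'Out' example lacks it.
"elm": length 3, no 'n', does not fit → Out. "ab": length 2, no 'n', does not fit → Out. "banana": length 6, has 'n', qualifies → In.

Out, Out, In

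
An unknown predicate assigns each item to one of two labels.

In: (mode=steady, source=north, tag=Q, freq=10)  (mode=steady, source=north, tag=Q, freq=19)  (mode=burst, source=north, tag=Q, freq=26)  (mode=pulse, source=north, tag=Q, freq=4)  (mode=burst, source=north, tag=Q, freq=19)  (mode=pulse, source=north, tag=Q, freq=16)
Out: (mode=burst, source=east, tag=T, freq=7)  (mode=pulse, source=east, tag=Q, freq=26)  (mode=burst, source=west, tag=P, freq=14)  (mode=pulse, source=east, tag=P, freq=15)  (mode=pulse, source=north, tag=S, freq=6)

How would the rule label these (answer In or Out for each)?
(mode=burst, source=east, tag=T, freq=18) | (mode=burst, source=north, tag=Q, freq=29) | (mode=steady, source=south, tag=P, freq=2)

Out, In, Out

All 'In' examples share one property — tag is Q AND source is north — and every 'Out' example lacks it.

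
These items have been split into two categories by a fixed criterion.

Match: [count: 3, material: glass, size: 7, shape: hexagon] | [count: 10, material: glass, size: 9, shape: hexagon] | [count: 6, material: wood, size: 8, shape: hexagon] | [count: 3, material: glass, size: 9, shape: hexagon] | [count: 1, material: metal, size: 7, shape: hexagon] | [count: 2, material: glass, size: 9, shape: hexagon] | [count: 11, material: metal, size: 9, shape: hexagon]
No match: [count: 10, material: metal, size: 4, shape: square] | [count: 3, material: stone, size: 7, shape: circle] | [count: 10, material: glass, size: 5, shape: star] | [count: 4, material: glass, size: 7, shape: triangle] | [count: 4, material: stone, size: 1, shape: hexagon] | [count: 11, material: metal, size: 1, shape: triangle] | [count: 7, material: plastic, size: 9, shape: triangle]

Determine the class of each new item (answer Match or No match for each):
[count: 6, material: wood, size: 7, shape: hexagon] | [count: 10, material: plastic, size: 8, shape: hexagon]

A rule that fits every label: shape is hexagon AND size ≥ 4 — true of each 'Match' example, false of each 'No match' one.
[count: 6, material: wood, size: 7, shape: hexagon]: shape is hexagon, size = 7, meets the rule → Match. [count: 10, material: plastic, size: 8, shape: hexagon]: shape is hexagon, size = 8, meets the rule → Match.

Match, Match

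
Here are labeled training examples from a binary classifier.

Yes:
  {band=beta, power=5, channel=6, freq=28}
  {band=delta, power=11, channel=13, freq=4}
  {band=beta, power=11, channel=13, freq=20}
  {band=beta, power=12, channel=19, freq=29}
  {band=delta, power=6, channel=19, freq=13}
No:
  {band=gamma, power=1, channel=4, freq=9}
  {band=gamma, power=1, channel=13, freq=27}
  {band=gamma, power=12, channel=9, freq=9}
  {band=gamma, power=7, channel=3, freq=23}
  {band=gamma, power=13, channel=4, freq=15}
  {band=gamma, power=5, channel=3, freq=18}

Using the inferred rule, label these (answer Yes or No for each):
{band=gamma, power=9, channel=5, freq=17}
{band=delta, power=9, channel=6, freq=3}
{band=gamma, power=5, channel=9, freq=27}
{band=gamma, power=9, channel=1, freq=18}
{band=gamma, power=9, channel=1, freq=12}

No, Yes, No, No, No

Rule: band is not gamma. This holds for each 'Yes' example and fails for each 'No' one.
{band=gamma, power=9, channel=5, freq=17}: No (band is gamma).
{band=delta, power=9, channel=6, freq=3}: Yes (band is delta).
{band=gamma, power=5, channel=9, freq=27}: No (band is gamma).
{band=gamma, power=9, channel=1, freq=18}: No (band is gamma).
{band=gamma, power=9, channel=1, freq=12}: No (band is gamma).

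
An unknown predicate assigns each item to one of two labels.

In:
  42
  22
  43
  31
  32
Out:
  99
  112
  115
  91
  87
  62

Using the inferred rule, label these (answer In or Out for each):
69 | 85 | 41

Out, Out, In

Rule: at most 43. This holds for each 'In' example and fails for each 'Out' one.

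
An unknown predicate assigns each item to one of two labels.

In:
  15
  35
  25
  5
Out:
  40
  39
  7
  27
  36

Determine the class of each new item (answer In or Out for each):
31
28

Out, Out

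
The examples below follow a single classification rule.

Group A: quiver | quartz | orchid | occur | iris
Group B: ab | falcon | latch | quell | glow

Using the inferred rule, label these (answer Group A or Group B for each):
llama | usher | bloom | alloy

Group B, Group A, Group B, Group B

Every 'Group A' example satisfies: contains 'r'. None of the 'Group B' examples do.
Group B: llama, since no 'r'.
Group A: usher, since has 'r'.
Group B: bloom, since no 'r'.
Group B: alloy, since no 'r'.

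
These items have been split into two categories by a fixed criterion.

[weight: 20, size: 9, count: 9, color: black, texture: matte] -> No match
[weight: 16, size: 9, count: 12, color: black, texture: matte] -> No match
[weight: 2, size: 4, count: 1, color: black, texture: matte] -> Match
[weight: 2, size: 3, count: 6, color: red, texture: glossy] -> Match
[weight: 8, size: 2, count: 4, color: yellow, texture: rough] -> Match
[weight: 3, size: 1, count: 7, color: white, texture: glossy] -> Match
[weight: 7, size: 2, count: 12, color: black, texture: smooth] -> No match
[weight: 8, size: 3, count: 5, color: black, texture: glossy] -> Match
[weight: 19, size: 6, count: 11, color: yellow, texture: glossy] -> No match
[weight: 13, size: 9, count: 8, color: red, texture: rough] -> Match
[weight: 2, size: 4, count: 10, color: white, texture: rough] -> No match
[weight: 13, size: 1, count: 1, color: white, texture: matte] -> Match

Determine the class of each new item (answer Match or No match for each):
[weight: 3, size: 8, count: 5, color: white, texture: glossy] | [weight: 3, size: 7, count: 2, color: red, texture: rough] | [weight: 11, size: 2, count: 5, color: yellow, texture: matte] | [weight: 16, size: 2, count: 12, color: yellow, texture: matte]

Match, Match, Match, No match

Rule: count ≤ 8. This holds for each 'Match' example and fails for each 'No match' one.
[weight: 3, size: 8, count: 5, color: white, texture: glossy]: Match (count = 5). [weight: 3, size: 7, count: 2, color: red, texture: rough]: Match (count = 2). [weight: 11, size: 2, count: 5, color: yellow, texture: matte]: Match (count = 5). [weight: 16, size: 2, count: 12, color: yellow, texture: matte]: No match (count = 12).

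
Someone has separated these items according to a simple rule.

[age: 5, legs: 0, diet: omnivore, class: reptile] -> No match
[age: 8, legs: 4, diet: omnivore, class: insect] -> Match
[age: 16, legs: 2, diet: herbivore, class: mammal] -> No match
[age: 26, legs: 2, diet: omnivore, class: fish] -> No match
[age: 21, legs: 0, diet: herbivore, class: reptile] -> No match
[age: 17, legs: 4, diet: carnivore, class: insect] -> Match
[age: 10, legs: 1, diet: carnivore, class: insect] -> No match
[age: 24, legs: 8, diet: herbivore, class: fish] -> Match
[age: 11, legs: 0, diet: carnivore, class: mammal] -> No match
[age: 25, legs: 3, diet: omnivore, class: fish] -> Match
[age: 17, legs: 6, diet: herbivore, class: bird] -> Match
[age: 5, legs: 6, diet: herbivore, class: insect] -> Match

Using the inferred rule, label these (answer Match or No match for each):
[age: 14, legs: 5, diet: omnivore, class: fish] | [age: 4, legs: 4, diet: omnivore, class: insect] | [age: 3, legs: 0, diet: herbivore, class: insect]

The pattern is that an item is 'Match' exactly when: legs ≥ 3.
[age: 14, legs: 5, diet: omnivore, class: fish] → legs = 5 → Match. [age: 4, legs: 4, diet: omnivore, class: insect] → legs = 4 → Match. [age: 3, legs: 0, diet: herbivore, class: insect] → legs = 0 → No match.

Match, Match, No match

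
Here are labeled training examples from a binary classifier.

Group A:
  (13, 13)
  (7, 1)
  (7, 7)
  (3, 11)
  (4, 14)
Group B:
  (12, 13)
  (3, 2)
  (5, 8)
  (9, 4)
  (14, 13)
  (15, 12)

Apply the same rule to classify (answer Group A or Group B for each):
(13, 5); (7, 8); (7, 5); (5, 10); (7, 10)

Group A, Group B, Group A, Group B, Group B

Comparing the two groups points to one rule — sum is even.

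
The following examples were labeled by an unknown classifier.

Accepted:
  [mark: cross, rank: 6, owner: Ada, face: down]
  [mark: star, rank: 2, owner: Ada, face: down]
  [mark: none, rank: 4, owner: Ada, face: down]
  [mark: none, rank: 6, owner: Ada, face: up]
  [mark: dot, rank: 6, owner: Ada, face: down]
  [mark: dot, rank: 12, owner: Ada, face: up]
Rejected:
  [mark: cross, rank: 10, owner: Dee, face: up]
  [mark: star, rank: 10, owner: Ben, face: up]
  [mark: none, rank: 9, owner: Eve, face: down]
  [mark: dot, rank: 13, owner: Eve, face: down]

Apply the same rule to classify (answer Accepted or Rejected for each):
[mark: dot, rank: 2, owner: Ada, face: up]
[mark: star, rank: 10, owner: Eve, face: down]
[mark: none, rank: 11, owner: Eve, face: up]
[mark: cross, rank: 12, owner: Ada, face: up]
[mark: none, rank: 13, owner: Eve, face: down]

Accepted, Rejected, Rejected, Accepted, Rejected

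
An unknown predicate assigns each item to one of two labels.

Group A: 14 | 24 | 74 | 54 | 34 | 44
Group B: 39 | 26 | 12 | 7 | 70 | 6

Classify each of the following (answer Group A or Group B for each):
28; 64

The classifier is using: ends in digit 4.

Group B, Group A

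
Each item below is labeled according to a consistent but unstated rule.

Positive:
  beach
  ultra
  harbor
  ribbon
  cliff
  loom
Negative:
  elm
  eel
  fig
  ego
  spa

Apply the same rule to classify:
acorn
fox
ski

Positive, Negative, Negative

The rule appears to be: length ≥ 4.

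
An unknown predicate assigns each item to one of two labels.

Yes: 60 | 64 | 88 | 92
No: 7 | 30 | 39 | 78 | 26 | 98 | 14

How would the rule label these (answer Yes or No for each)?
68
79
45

Comparing the two groups points to one rule — multiple of 4.
68 — 68 = 4·17, hence Yes. 79 — 79 = 4·19 + 3, hence No. 45 — 45 = 4·11 + 1, hence No.

Yes, No, No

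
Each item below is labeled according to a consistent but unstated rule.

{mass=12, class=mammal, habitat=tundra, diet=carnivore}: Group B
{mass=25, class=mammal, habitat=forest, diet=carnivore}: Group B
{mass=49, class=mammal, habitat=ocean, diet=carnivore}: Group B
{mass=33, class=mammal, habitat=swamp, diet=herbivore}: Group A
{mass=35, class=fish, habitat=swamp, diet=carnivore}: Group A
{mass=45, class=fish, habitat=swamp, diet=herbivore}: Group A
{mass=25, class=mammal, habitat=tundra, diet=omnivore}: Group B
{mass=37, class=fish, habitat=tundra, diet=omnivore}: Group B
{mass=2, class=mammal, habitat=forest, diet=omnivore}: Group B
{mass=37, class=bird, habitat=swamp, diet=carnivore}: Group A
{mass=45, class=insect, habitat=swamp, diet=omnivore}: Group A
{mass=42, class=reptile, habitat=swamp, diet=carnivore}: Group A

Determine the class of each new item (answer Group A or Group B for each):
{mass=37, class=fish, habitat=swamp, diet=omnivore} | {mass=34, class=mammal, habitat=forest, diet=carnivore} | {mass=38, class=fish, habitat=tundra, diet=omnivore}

The pattern is that an item is 'Group A' exactly when: habitat is swamp.
Group A: {mass=37, class=fish, habitat=swamp, diet=omnivore}, since habitat is swamp. Group B: {mass=34, class=mammal, habitat=forest, diet=carnivore}, since habitat is forest. Group B: {mass=38, class=fish, habitat=tundra, diet=omnivore}, since habitat is tundra.

Group A, Group B, Group B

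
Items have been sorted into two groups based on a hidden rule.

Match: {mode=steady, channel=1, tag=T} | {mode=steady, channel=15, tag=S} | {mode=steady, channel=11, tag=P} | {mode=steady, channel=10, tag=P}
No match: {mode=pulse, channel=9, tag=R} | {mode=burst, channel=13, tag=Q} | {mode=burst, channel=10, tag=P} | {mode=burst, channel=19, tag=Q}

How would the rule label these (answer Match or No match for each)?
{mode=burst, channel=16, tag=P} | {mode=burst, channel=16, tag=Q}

No match, No match

The classifier is using: mode is steady.
{mode=burst, channel=16, tag=P}: No match (mode is burst).
{mode=burst, channel=16, tag=Q}: No match (mode is burst).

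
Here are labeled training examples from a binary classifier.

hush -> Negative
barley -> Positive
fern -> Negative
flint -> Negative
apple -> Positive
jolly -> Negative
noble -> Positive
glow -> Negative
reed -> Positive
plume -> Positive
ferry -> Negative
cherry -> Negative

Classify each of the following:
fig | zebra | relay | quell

'Positive' ⟺ has ≥ 2 vowels.

Negative, Positive, Positive, Positive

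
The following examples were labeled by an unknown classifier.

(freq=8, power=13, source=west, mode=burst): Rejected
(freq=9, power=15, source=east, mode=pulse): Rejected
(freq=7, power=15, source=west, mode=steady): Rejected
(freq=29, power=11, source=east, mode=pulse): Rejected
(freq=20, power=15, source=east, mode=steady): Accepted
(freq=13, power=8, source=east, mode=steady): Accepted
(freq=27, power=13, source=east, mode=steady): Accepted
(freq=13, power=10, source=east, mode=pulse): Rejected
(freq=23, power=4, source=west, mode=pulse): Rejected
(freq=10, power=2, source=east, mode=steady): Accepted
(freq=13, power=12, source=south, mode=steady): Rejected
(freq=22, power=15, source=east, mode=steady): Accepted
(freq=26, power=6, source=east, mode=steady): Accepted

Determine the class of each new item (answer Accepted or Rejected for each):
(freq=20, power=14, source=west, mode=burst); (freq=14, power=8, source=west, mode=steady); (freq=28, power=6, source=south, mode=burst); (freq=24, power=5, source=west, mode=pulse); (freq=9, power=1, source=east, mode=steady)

'Accepted' ⟺ source is east AND mode is steady.
(freq=20, power=14, source=west, mode=burst) — source is west, mode is burst, hence Rejected.
(freq=14, power=8, source=west, mode=steady) — source is west, mode is steady, hence Rejected.
(freq=28, power=6, source=south, mode=burst) — source is south, mode is burst, hence Rejected.
(freq=24, power=5, source=west, mode=pulse) — source is west, mode is pulse, hence Rejected.
(freq=9, power=1, source=east, mode=steady) — source is east, mode is steady, hence Accepted.

Rejected, Rejected, Rejected, Rejected, Accepted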